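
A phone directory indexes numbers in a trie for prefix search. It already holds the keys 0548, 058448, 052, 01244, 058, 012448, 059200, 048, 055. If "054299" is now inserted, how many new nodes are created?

"054" is already a path in the trie; the remaining "299" must be added.
Each of the 3 remaining characters creates one node.

3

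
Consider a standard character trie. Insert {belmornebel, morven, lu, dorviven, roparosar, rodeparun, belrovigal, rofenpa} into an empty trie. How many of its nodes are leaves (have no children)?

8

Leaves are exactly the stored words that no other stored word extends.
Those words: "belmornebel", "belrovigal", "dorviven", "lu", "morven", "rodeparun", "rofenpa", "roparosar"
Leaf count: 8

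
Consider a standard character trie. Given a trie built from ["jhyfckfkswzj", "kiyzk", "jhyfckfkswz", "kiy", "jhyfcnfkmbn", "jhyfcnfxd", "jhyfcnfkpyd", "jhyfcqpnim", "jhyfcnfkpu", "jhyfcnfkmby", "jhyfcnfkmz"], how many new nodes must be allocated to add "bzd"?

"bzd" shares no prefix with any stored word, so all 3 characters open new nodes.
3 − 0 = 3 new nodes.

3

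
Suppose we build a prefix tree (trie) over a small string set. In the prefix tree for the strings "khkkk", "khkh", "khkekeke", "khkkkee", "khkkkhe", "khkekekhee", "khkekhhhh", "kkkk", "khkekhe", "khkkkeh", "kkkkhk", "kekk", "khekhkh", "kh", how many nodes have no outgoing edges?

A leaf is a node with no children — equivalently, the end of a word that is not a proper prefix of any other stored word.
Those words: "kekk", "khekhkh", "khkekeke", "khkekekhee", "khkekhe", "khkekhhhh", "khkh", "khkkkee", "khkkkeh", "khkkkhe", "kkkkhk"
Leaf count: 11

11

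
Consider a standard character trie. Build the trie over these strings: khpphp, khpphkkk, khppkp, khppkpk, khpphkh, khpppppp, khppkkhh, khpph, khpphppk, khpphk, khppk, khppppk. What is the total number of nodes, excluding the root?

Trie structure (* marks end of a word):
(root)
└─ k
   └─ h
      └─ p
         └─ p
            ├─ h *
            │  ├─ k *
            │  │  ├─ h *
            │  │  └─ k
            │  │     └─ k *
            │  └─ p *
            │     └─ p
            │        └─ k *
            ├─ k *
            │  ├─ k
            │  │  └─ h
            │  │     └─ h *
            │  └─ p *
            │     └─ k *
            └─ p
               └─ p
                  ├─ k *
                  └─ p
                     └─ p *
Counting every labelled node above: 23.

23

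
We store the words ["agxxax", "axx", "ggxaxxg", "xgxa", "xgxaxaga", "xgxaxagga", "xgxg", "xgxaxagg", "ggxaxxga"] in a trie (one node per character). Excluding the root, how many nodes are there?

Count nodes per top-level branch (shared prefixes stored once):
  'a'-branch (agxxax, axx): 8 nodes
  'g'-branch (ggxaxxg, ggxaxxga): 8 nodes
  'x'-branch (xgxa, xgxaxaga, xgxaxagg, xgxaxagga, xgxg): 11 nodes
Sum: 27

27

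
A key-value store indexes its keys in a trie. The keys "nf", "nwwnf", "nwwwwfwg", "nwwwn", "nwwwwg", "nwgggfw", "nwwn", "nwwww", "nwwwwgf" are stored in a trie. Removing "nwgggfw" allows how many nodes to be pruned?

Walk "nwgggfw" from the leaf back toward the root, removing each node that no remaining word uses.
The suffix "gggfw" (5 nodes) is used only by "nwgggfw"; the node for "nw" still has the child "w", so pruning stops there.
Nodes removed: 5

5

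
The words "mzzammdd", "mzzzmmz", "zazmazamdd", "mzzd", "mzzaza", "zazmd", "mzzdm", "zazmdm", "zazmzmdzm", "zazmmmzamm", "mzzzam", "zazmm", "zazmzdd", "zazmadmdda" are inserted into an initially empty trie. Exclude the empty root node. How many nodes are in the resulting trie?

Insert word by word; a character creates a node only if that edge doesn't already exist:
  "mzzammdd" → 8 new (m, z, z, a, m, m, d, d)
  "mzzzmmz" → prefix "mzz" already present; 4 new (z, m, m, z)
  "zazmazamdd" → 10 new (z, a, z, m, a, z, a, m, d, d)
  "mzzd" → prefix "mzz" already present; 1 new (d)
  "mzzaza" → prefix "mzza" already present; 2 new (z, a)
  "zazmd" → prefix "zazm" already present; 1 new (d)
  "mzzdm" → prefix "mzzd" already present; 1 new (m)
  "zazmdm" → prefix "zazmd" already present; 1 new (m)
  "zazmzmdzm" → prefix "zazm" already present; 5 new (z, m, d, z, m)
  "zazmmmzamm" → prefix "zazm" already present; 6 new (m, m, z, a, m, m)
  "mzzzam" → prefix "mzzz" already present; 2 new (a, m)
  "zazmm" → prefix "zazmm" already present; 0 new (none)
  "zazmzdd" → prefix "zazmz" already present; 2 new (d, d)
  "zazmadmdda" → prefix "zazma" already present; 5 new (d, m, d, d, a)
Total nodes = 8 + 4 + 10 + 1 + 2 + 1 + 1 + 1 + 5 + 6 + 2 + 0 + 2 + 5 = 48

48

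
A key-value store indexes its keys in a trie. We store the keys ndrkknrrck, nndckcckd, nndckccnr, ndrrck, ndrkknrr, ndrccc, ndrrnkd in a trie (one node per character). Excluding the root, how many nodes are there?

Count nodes per top-level branch (shared prefixes stored once):
  'n'-branch (ndrccc, ndrkknrr, ndrkknrrck, ndrrck, ndrrnkd, nndckcckd, nndckccnr): 29 nodes
Sum: 29

29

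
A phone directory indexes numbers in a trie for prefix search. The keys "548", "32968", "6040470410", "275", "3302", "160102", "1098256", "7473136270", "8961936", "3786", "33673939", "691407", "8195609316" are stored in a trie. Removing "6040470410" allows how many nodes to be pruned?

9

Walk "6040470410" from the leaf back toward the root, removing each node that no remaining word uses.
The suffix "040470410" (9 nodes) is used only by "6040470410"; the node for "6" still has the child "9", so pruning stops there.
Nodes removed: 9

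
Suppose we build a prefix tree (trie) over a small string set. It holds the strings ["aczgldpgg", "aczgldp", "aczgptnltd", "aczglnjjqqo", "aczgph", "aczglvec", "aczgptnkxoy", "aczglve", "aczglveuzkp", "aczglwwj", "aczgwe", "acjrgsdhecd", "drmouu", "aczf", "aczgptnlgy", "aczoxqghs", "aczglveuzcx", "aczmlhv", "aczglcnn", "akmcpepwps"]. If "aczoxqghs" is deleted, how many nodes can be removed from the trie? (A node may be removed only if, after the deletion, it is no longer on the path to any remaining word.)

6

A node on "aczoxqghs"'s path can go only if nothing else ends at it or branches off below it.
The suffix "oxqghs" (6 nodes) is used only by "aczoxqghs"; the node for "acz" still has the child "g", so pruning stops there.
Nodes removed: 6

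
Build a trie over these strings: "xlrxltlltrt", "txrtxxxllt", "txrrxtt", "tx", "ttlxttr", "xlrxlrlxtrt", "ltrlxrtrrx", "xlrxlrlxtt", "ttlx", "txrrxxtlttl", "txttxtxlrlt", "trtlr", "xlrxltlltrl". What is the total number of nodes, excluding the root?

Count nodes per top-level branch (shared prefixes stored once):
  'l'-branch (ltrlxrtrrx): 10 nodes
  't'-branch (trtlr, ttlx, ttlxttr, tx, txrrxtt, txrrxxtlttl, txrtxxxllt, txttxtxlrlt): 39 nodes
  'x'-branch (xlrxlrlxtrt, xlrxlrlxtt, xlrxltlltrl, xlrxltlltrt): 19 nodes
Sum: 68

68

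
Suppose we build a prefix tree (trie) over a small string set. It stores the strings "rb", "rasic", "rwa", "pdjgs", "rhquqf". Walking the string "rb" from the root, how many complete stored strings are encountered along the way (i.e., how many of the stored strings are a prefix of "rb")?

1

Walk "rb" from the root; an end-of-word marker is hit whenever a stored word is a prefix of "rb".
Prefixes of the query that are stored words: "rb"
Count: 1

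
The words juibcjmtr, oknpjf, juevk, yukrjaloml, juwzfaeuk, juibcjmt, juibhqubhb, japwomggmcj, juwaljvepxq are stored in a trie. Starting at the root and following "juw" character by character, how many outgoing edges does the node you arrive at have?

2

Walk "juw" from the root, arriving at one node.
Characters that immediately follow "juw" among the stored strings: {a, z}.
That node has 2 child edges.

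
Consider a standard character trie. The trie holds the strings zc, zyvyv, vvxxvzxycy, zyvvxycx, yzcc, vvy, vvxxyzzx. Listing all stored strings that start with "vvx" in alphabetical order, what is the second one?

Words with prefix "vvx", in lexicographic order: "vvxxvzxycy", "vvxxyzzx"
Position 2: vvxxyzzx

vvxxyzzx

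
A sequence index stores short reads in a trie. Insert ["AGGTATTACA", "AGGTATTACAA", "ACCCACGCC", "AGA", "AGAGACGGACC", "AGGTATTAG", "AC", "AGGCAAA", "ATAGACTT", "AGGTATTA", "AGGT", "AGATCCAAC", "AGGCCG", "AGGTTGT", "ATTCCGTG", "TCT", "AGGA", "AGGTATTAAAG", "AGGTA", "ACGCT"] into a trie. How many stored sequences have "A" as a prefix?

Traverse to the node for "A", then collect every word in that subtree.
Matches: "AC", "ACCCACGCC", "ACGCT", "AGA", "AGAGACGGACC", "AGATCCAAC", "AGGA", "AGGCAAA", "AGGCCG", "AGGT", "AGGTA", "AGGTATTA", "AGGTATTAAAG", "AGGTATTACA", "AGGTATTACAA", "AGGTATTAG", "AGGTTGT", "ATAGACTT", "ATTCCGTG"
Count: 19

19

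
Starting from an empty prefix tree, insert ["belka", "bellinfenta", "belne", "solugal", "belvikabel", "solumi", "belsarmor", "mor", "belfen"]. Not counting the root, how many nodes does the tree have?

43

Insert word by word; a character creates a node only if that edge doesn't already exist:
  "belka" → 5 new (b, e, l, k, a)
  "bellinfenta" → prefix "bel" already present; 8 new (l, i, n, f, e, n, t, a)
  "belne" → prefix "bel" already present; 2 new (n, e)
  "solugal" → 7 new (s, o, l, u, g, a, l)
  "belvikabel" → prefix "bel" already present; 7 new (v, i, k, a, b, e, l)
  "solumi" → prefix "solu" already present; 2 new (m, i)
  "belsarmor" → prefix "bel" already present; 6 new (s, a, r, m, o, r)
  "mor" → 3 new (m, o, r)
  "belfen" → prefix "bel" already present; 3 new (f, e, n)
Total nodes = 5 + 8 + 2 + 7 + 7 + 2 + 6 + 3 + 3 = 43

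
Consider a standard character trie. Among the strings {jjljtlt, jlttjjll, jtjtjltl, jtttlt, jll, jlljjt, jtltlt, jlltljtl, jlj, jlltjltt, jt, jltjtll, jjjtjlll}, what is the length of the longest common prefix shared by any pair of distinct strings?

4

The deepest shared node is where two words last agree before diverging.
"jlltjltt" and "jlltljtl" agree on "jllt" (4 characters) before diverging; nothing deeper is shared.
Longest shared-prefix length: 4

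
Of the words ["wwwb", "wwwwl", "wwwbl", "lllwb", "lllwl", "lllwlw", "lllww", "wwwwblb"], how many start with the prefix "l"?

Walk to "l"; the words in its subtree are exactly those with that prefix.
Matches: "lllwb", "lllwl", "lllwlw", "lllww"
Count: 4

4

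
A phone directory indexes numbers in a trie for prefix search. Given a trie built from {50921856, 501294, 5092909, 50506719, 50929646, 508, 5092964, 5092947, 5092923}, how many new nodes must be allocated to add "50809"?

2

"508" is already a path in the trie; the remaining "09" must be added.
Each of the 2 remaining characters creates one node.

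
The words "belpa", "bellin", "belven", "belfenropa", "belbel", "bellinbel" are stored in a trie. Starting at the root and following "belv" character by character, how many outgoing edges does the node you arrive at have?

Walk "belv" from the root, arriving at one node.
Characters that immediately follow "belv" among the stored strings: {e}.
That node has 1 child edge.

1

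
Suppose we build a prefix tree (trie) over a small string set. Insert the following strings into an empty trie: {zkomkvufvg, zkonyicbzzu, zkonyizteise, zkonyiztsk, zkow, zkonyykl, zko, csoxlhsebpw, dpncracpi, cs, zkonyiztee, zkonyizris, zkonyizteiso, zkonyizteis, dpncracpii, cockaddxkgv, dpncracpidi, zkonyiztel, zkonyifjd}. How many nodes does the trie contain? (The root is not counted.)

Trace insertions, counting only characters that open a new branch:
  "zkomkvufvg" → 10 new (z, k, o, m, k, v, u, f, v, g)
  "zkonyicbzzu" → prefix "zko" already present; 8 new (n, y, i, c, b, z, z, u)
  "zkonyizteise" → prefix "zkonyi" already present; 6 new (z, t, e, i, s, e)
  "zkonyiztsk" → prefix "zkonyizt" already present; 2 new (s, k)
  "zkow" → prefix "zko" already present; 1 new (w)
  "zkonyykl" → prefix "zkony" already present; 3 new (y, k, l)
  "zko" → prefix "zko" already present; 0 new (none)
  "csoxlhsebpw" → 11 new (c, s, o, x, l, h, s, e, b, p, w)
  "dpncracpi" → 9 new (d, p, n, c, r, a, c, p, i)
  "cs" → prefix "cs" already present; 0 new (none)
  "zkonyiztee" → prefix "zkonyizte" already present; 1 new (e)
  "zkonyizris" → prefix "zkonyiz" already present; 3 new (r, i, s)
  "zkonyizteiso" → prefix "zkonyizteis" already present; 1 new (o)
  "zkonyizteis" → prefix "zkonyizteis" already present; 0 new (none)
  "dpncracpii" → prefix "dpncracpi" already present; 1 new (i)
  "cockaddxkgv" → prefix "c" already present; 10 new (o, c, k, a, d, d, x, k, g, v)
  "dpncracpidi" → prefix "dpncracpi" already present; 2 new (d, i)
  "zkonyiztel" → prefix "zkonyizte" already present; 1 new (l)
  "zkonyifjd" → prefix "zkonyi" already present; 3 new (f, j, d)
Total nodes = 10 + 8 + 6 + 2 + 1 + 3 + 0 + 11 + 9 + 0 + 1 + 3 + 1 + 0 + 1 + 10 + 2 + 1 + 3 = 72

72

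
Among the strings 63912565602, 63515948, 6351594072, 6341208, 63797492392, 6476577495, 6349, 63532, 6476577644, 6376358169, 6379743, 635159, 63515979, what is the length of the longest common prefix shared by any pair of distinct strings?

Equivalently: take the maximum, over all pairs, of their longest common prefix length.
"6351594072" and "63515948" agree on "6351594" (7 characters) before diverging; nothing deeper is shared.
Longest shared-prefix length: 7

7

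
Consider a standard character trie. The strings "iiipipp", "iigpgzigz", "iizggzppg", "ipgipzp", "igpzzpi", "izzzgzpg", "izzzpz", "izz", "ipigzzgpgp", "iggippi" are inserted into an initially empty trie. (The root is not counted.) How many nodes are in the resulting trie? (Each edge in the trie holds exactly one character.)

55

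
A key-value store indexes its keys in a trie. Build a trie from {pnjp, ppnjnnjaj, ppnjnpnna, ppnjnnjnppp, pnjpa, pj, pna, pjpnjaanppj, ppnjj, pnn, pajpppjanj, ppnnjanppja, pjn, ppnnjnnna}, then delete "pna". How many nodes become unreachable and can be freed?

1

A node on "pna"'s path can go only if nothing else ends at it or branches off below it.
The suffix "a" (1 node) is used only by "pna"; the node for "pn" still has the child "j", so pruning stops there.
Nodes removed: 1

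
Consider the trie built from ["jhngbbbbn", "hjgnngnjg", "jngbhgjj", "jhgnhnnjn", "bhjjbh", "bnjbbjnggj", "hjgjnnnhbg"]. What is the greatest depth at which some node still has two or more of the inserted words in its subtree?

3

Look for the deepest trie node that still has at least two words in its subtree.
e.g. "hjgjnnnhbg" and "hjgnngnjg" share the prefix "hjg" of length 3; no pair shares a longer one.
Longest shared-prefix length: 3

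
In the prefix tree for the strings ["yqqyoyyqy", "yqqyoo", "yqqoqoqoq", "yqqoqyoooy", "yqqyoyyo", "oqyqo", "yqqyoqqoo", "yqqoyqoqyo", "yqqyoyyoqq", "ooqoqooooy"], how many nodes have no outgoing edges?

A leaf is a node with no children — equivalently, the end of a word that is not a proper prefix of any other stored word.
Those words: "ooqoqooooy", "oqyqo", "yqqoqoqoq", "yqqoqyoooy", "yqqoyqoqyo", "yqqyoo", "yqqyoqqoo", "yqqyoyyoqq", "yqqyoyyqy"
Leaf count: 9

9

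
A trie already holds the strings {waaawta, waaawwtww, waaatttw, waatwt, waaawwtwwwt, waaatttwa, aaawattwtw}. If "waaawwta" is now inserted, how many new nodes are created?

The longest prefix of "waaawwta" already in the trie is "waaawwt" (length 7).
Each of the 1 remaining characters creates one node.

1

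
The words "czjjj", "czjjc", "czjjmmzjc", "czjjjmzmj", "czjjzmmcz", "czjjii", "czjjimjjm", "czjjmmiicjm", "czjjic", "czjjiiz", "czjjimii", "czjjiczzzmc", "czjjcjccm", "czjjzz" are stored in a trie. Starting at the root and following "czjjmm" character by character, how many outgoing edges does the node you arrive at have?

2

Walk "czjjmm" from the root, arriving at one node.
Characters that immediately follow "czjjmm" among the stored strings: {i, z}.
That node has 2 child edges.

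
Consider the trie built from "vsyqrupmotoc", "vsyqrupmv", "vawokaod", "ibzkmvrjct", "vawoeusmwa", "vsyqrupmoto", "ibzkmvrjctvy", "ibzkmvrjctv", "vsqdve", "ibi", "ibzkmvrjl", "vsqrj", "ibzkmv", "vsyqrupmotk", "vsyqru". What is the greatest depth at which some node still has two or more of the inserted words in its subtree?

11

Equivalently: take the maximum, over all pairs, of their longest common prefix length.
"ibzkmvrjctv" and "ibzkmvrjctvy" agree on "ibzkmvrjctv" (11 characters) before diverging; nothing deeper is shared.
Longest shared-prefix length: 11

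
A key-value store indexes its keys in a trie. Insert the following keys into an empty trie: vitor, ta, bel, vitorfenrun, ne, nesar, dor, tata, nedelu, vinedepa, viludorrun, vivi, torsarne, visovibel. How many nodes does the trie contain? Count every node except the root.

For each word, the new-node count is its length minus the longest prefix already in the trie:
  "vitor" → 5 new (v, i, t, o, r)
  "ta" → 2 new (t, a)
  "bel" → 3 new (b, e, l)
  "vitorfenrun" → prefix "vitor" already present; 6 new (f, e, n, r, u, n)
  "ne" → 2 new (n, e)
  "nesar" → prefix "ne" already present; 3 new (s, a, r)
  "dor" → 3 new (d, o, r)
  "tata" → prefix "ta" already present; 2 new (t, a)
  "nedelu" → prefix "ne" already present; 4 new (d, e, l, u)
  "vinedepa" → prefix "vi" already present; 6 new (n, e, d, e, p, a)
  "viludorrun" → prefix "vi" already present; 8 new (l, u, d, o, r, r, u, n)
  "vivi" → prefix "vi" already present; 2 new (v, i)
  "torsarne" → prefix "t" already present; 7 new (o, r, s, a, r, n, e)
  "visovibel" → prefix "vi" already present; 7 new (s, o, v, i, b, e, l)
Total nodes = 5 + 2 + 3 + 6 + 2 + 3 + 3 + 2 + 4 + 6 + 8 + 2 + 7 + 7 = 60

60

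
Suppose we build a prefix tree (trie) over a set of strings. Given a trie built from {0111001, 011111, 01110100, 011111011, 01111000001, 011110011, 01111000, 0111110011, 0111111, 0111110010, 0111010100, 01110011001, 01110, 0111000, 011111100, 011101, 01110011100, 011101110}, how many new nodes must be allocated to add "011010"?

"011" is already a path in the trie; the remaining "010" must be added.
So 6 − 3 = 3 new nodes.

3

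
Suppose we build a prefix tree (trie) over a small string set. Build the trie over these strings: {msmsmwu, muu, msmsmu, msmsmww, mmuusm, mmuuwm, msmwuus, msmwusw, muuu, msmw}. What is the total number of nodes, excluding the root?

25

For each word, the new-node count is its length minus the longest prefix already in the trie:
  "msmsmwu" → 7 new (m, s, m, s, m, w, u)
  "muu" → prefix "m" already present; 2 new (u, u)
  "msmsmu" → prefix "msmsm" already present; 1 new (u)
  "msmsmww" → prefix "msmsmw" already present; 1 new (w)
  "mmuusm" → prefix "m" already present; 5 new (m, u, u, s, m)
  "mmuuwm" → prefix "mmuu" already present; 2 new (w, m)
  "msmwuus" → prefix "msm" already present; 4 new (w, u, u, s)
  "msmwusw" → prefix "msmwu" already present; 2 new (s, w)
  "muuu" → prefix "muu" already present; 1 new (u)
  "msmw" → prefix "msmw" already present; 0 new (none)
Total nodes = 7 + 2 + 1 + 1 + 5 + 2 + 4 + 2 + 1 + 0 = 25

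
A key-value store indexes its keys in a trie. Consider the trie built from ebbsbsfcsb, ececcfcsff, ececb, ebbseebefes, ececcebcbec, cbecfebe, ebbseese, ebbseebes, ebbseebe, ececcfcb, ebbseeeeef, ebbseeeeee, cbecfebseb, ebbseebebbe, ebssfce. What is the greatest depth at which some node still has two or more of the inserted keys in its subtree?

9

Look for the deepest trie node that still has at least two words in its subtree.
e.g. "ebbseeeeee" and "ebbseeeeef" share the prefix "ebbseeeee" of length 9; no pair shares a longer one.
Longest shared-prefix length: 9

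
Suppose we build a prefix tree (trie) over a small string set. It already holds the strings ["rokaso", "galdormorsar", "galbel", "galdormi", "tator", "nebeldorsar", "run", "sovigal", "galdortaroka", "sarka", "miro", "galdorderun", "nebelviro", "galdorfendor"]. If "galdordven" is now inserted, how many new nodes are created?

Walking "galdordven" from the root, the first 7 characters ("galdord") follow existing edges; "v" is the first miss.
So 10 − 7 = 3 new nodes.

3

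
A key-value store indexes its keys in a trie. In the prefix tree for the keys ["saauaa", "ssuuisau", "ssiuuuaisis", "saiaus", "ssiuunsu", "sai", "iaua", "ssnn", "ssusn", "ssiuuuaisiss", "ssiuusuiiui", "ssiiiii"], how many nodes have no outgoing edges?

A leaf is a node with no children — equivalently, the end of a word that is not a proper prefix of any other stored word.
Those words: "iaua", "saauaa", "saiaus", "ssiiiii", "ssiuunsu", "ssiuusuiiui", "ssiuuuaisiss", "ssnn", "ssusn", "ssuuisau"
Leaf count: 10

10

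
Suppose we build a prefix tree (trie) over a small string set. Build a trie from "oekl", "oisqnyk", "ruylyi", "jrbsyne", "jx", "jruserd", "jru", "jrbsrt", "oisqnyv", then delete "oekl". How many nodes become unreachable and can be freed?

3

After clearing the end-marker at "oekl", prune upward until reaching a node still needed by another word.
The suffix "ekl" (3 nodes) is used only by "oekl"; the node for "o" still has the child "i", so pruning stops there.
Nodes removed: 3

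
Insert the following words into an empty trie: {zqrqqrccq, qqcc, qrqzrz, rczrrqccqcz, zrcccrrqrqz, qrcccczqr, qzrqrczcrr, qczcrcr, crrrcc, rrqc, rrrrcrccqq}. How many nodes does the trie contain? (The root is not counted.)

Insert word by word; a character creates a node only if that edge doesn't already exist:
  "zqrqqrccq" → 9 new (z, q, r, q, q, r, c, c, q)
  "qqcc" → 4 new (q, q, c, c)
  "qrqzrz" → prefix "q" already present; 5 new (r, q, z, r, z)
  "rczrrqccqcz" → 11 new (r, c, z, r, r, q, c, c, q, c, z)
  "zrcccrrqrqz" → prefix "z" already present; 10 new (r, c, c, c, r, r, q, r, q, z)
  "qrcccczqr" → prefix "qr" already present; 7 new (c, c, c, c, z, q, r)
  "qzrqrczcrr" → prefix "q" already present; 9 new (z, r, q, r, c, z, c, r, r)
  "qczcrcr" → prefix "q" already present; 6 new (c, z, c, r, c, r)
  "crrrcc" → 6 new (c, r, r, r, c, c)
  "rrqc" → prefix "r" already present; 3 new (r, q, c)
  "rrrrcrccqq" → prefix "rr" already present; 8 new (r, r, c, r, c, c, q, q)
Total nodes = 9 + 4 + 5 + 11 + 10 + 7 + 9 + 6 + 6 + 3 + 8 = 78

78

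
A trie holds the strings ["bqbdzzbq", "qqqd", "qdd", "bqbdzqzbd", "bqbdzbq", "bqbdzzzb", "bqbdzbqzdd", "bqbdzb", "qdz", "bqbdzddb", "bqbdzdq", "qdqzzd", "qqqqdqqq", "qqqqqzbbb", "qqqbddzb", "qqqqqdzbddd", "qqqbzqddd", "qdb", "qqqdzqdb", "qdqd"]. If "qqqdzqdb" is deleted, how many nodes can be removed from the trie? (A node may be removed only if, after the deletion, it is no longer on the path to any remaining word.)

4

After clearing the end-marker at "qqqdzqdb", prune upward until reaching a node still needed by another word.
The suffix "zqdb" (4 nodes) is used only by "qqqdzqdb"; "qqqd" is itself a stored word, so pruning stops there.
Nodes removed: 4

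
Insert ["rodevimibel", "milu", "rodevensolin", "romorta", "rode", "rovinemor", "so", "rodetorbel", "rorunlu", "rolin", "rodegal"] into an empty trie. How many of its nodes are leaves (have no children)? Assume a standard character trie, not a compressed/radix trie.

A leaf is a node with no children — equivalently, the end of a word that is not a proper prefix of any other stored word.
Those words: "milu", "rodegal", "rodetorbel", "rodevensolin", "rodevimibel", "rolin", "romorta", "rorunlu", "rovinemor", "so"
Leaf count: 10

10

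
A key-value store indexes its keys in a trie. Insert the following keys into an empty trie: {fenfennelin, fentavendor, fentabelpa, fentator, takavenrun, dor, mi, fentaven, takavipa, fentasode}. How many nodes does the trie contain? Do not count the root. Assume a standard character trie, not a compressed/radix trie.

49

Insert word by word; a character creates a node only if that edge doesn't already exist:
  "fenfennelin" → 11 new (f, e, n, f, e, n, n, e, l, i, n)
  "fentavendor" → prefix "fen" already present; 8 new (t, a, v, e, n, d, o, r)
  "fentabelpa" → prefix "fenta" already present; 5 new (b, e, l, p, a)
  "fentator" → prefix "fenta" already present; 3 new (t, o, r)
  "takavenrun" → 10 new (t, a, k, a, v, e, n, r, u, n)
  "dor" → 3 new (d, o, r)
  "mi" → 2 new (m, i)
  "fentaven" → prefix "fentaven" already present; 0 new (none)
  "takavipa" → prefix "takav" already present; 3 new (i, p, a)
  "fentasode" → prefix "fenta" already present; 4 new (s, o, d, e)
Total nodes = 11 + 8 + 5 + 3 + 10 + 3 + 2 + 0 + 3 + 4 = 49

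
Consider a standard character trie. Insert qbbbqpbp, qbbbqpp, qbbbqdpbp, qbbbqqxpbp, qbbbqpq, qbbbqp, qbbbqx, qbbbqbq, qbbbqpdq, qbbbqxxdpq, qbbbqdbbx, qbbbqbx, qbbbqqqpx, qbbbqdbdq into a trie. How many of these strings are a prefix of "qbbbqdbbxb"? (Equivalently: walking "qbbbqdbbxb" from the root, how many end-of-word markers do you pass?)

Walk "qbbbqdbbxb" from the root; an end-of-word marker is hit whenever a stored word is a prefix of "qbbbqdbbxb".
Prefixes of the query that are stored words: "qbbbqdbbx"
Count: 1

1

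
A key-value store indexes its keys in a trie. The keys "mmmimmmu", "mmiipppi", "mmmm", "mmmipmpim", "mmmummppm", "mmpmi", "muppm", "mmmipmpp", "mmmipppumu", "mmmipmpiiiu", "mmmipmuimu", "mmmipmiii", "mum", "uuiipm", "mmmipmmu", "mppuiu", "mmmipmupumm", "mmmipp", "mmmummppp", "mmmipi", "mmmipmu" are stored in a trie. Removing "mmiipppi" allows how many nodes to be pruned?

6

Walk "mmiipppi" from the leaf back toward the root, removing each node that no remaining word uses.
The suffix "iipppi" (6 nodes) is used only by "mmiipppi"; the node for "mm" still has the child "m", so pruning stops there.
Nodes removed: 6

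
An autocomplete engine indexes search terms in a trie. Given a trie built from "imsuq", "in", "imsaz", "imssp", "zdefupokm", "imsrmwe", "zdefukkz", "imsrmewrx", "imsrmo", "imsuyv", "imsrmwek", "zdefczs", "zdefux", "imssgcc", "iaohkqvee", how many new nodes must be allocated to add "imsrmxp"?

2

The longest prefix of "imsrmxp" already in the trie is "imsrm" (length 5).
Each of the 2 remaining characters creates one node.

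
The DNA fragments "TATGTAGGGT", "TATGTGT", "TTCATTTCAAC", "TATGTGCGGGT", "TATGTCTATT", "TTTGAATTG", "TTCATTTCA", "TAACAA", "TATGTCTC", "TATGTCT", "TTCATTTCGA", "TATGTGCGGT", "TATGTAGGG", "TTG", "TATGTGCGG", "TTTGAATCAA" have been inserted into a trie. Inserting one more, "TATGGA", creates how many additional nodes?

Walking "TATGGA" from the root, the first 4 characters ("TATG") follow existing edges; "G" is the first miss.
So 6 − 4 = 2 new nodes.

2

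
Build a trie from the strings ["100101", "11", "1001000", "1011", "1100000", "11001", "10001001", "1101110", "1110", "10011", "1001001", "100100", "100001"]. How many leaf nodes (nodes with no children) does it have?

A leaf is a node with no children — equivalently, the end of a word that is not a proper prefix of any other stored word.
Those words: "100001", "10001001", "1001000", "1001001", "100101", "10011", "1011", "1100000", "11001", "1101110", "1110"
Leaf count: 11

11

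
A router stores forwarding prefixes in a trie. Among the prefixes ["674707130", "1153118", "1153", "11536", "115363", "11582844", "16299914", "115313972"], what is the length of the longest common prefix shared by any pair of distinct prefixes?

The deepest shared node is where two words last agree before diverging.
"1153118" and "115313972" agree on "11531" (5 characters) before diverging; nothing deeper is shared.
Longest shared-prefix length: 5

5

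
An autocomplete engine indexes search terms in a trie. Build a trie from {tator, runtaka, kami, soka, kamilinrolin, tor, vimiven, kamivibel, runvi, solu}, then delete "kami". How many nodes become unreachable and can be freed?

0

A node on "kami"'s path can go only if nothing else ends at it or branches off below it.
Every node on "kami" is still needed (e.g. by "kamilinrolin"), so nothing is freed.
Nodes removed: 0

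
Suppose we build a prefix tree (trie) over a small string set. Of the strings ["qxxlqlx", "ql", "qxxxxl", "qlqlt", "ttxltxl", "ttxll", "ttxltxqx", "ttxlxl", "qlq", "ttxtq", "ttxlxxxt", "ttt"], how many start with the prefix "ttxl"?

Filter for entries beginning with "ttxl":
Matches: "ttxll", "ttxltxl", "ttxltxqx", "ttxlxl", "ttxlxxxt"
Count: 5

5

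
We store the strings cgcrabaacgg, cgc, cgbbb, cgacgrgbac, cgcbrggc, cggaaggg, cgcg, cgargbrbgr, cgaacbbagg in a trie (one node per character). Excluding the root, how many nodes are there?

Count nodes per top-level branch (shared prefixes stored once):
  'c'-branch (cgaacbbagg, cgacgrgbac, cgargbrbgr, cgbbb, cgc, cgcbrggc, cgcg, cgcrabaacgg, cggaaggg): 48 nodes
Sum: 48

48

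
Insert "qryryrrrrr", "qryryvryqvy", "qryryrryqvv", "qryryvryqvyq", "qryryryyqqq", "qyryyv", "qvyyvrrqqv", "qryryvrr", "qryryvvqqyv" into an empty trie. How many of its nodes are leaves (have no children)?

8

A leaf is a node with no children — equivalently, the end of a word that is not a proper prefix of any other stored word.
Those words: "qryryrrrrr", "qryryrryqvv", "qryryryyqqq", "qryryvrr", "qryryvryqvyq", "qryryvvqqyv", "qvyyvrrqqv", "qyryyv"
Leaf count: 8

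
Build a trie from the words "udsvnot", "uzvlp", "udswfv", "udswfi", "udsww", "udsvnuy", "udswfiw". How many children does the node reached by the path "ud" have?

The children of the "ud" node are the distinct next characters among strings starting with "ud".
Distinct next characters after "ud": s.
That node has 1 child edge.

1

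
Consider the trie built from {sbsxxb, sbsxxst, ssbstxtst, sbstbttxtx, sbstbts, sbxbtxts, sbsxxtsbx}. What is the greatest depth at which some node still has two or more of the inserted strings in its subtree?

Look for the deepest trie node that still has at least two words in its subtree.
e.g. "sbstbts" and "sbstbttxtx" share the prefix "sbstbt" of length 6; no pair shares a longer one.
Longest shared-prefix length: 6

6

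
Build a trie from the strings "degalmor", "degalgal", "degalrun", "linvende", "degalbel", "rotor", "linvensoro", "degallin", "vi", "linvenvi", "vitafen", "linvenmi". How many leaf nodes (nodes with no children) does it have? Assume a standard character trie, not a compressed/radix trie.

11

A leaf is a node with no children — equivalently, the end of a word that is not a proper prefix of any other stored word.
Those words: "degalbel", "degalgal", "degallin", "degalmor", "degalrun", "linvende", "linvenmi", "linvensoro", "linvenvi", "rotor", "vitafen"
Leaf count: 11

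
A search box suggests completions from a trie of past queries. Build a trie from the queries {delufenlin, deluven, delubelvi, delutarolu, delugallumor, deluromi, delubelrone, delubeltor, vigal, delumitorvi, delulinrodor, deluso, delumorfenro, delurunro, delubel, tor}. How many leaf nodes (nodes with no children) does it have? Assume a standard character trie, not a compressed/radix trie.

Leaves are exactly the stored words that no other stored word extends.
Those words: "delubelrone", "delubeltor", "delubelvi", "delufenlin", "delugallumor", "delulinrodor", "delumitorvi", "delumorfenro", "deluromi", "delurunro", "deluso", "delutarolu", "deluven", "tor", "vigal"
Leaf count: 15

15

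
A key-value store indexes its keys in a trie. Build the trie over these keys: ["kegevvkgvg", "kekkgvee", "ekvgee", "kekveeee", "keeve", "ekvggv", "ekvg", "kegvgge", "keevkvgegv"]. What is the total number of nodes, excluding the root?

42

For each word, the new-node count is its length minus the longest prefix already in the trie:
  "kegevvkgvg" → 10 new (k, e, g, e, v, v, k, g, v, g)
  "kekkgvee" → prefix "ke" already present; 6 new (k, k, g, v, e, e)
  "ekvgee" → 6 new (e, k, v, g, e, e)
  "kekveeee" → prefix "kek" already present; 5 new (v, e, e, e, e)
  "keeve" → prefix "ke" already present; 3 new (e, v, e)
  "ekvggv" → prefix "ekvg" already present; 2 new (g, v)
  "ekvg" → prefix "ekvg" already present; 0 new (none)
  "kegvgge" → prefix "keg" already present; 4 new (v, g, g, e)
  "keevkvgegv" → prefix "keev" already present; 6 new (k, v, g, e, g, v)
Total nodes = 10 + 6 + 6 + 5 + 3 + 2 + 0 + 4 + 6 = 42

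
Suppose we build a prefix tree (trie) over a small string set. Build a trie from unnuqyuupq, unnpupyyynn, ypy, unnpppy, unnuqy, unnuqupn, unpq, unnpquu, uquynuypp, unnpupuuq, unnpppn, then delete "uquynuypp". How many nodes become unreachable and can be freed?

After clearing the end-marker at "uquynuypp", prune upward until reaching a node still needed by another word.
The suffix "quynuypp" (8 nodes) is used only by "uquynuypp"; the node for "u" still has the child "n", so pruning stops there.
Nodes removed: 8

8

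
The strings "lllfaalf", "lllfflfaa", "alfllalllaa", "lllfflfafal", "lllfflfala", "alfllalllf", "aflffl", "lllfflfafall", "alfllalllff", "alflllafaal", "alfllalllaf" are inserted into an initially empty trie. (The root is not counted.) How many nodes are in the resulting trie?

44

Count nodes per top-level branch (shared prefixes stored once):
  'a'-branch (aflffl, alfllalllaa, alfllalllaf, alfllalllf, alfllalllff, alflllafaal): 25 nodes
  'l'-branch (lllfaalf, lllfflfaa, lllfflfafal, lllfflfafall, lllfflfala): 19 nodes
Sum: 44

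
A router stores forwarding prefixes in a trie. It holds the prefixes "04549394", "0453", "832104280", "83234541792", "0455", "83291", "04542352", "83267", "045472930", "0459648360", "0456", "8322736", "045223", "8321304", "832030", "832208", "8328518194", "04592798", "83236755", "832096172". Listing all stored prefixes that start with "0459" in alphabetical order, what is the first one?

DFS of the "0459" subtree visits, in order: "04592798", "0459648360"
The 1st is 04592798.

04592798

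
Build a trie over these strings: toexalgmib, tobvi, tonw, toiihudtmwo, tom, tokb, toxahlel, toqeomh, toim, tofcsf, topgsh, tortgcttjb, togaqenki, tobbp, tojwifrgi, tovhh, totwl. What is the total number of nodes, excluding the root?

Insert word by word; a character creates a node only if that edge doesn't already exist:
  "toexalgmib" → 10 new (t, o, e, x, a, l, g, m, i, b)
  "tobvi" → prefix "to" already present; 3 new (b, v, i)
  "tonw" → prefix "to" already present; 2 new (n, w)
  "toiihudtmwo" → prefix "to" already present; 9 new (i, i, h, u, d, t, m, w, o)
  "tom" → prefix "to" already present; 1 new (m)
  "tokb" → prefix "to" already present; 2 new (k, b)
  "toxahlel" → prefix "to" already present; 6 new (x, a, h, l, e, l)
  "toqeomh" → prefix "to" already present; 5 new (q, e, o, m, h)
  "toim" → prefix "toi" already present; 1 new (m)
  "tofcsf" → prefix "to" already present; 4 new (f, c, s, f)
  "topgsh" → prefix "to" already present; 4 new (p, g, s, h)
  "tortgcttjb" → prefix "to" already present; 8 new (r, t, g, c, t, t, j, b)
  "togaqenki" → prefix "to" already present; 7 new (g, a, q, e, n, k, i)
  "tobbp" → prefix "tob" already present; 2 new (b, p)
  "tojwifrgi" → prefix "to" already present; 7 new (j, w, i, f, r, g, i)
  "tovhh" → prefix "to" already present; 3 new (v, h, h)
  "totwl" → prefix "to" already present; 3 new (t, w, l)
Total nodes = 10 + 3 + 2 + 9 + 1 + 2 + 6 + 5 + 1 + 4 + 4 + 8 + 7 + 2 + 7 + 3 + 3 = 77

77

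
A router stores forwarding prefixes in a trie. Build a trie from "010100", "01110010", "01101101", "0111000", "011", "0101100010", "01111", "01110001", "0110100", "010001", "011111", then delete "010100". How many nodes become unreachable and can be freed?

After clearing the end-marker at "010100", prune upward until reaching a node still needed by another word.
The suffix "00" (2 nodes) is used only by "010100"; the node for "0101" still has the child "1", so pruning stops there.
Nodes removed: 2

2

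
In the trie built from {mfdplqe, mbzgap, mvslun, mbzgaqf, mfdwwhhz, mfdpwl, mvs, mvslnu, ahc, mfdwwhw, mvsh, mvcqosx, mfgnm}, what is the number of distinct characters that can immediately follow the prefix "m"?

Follow the path "m" to its node, then look at its outgoing edges.
Distinct next characters after "m": b, f, v.
That node has 3 child edges.

3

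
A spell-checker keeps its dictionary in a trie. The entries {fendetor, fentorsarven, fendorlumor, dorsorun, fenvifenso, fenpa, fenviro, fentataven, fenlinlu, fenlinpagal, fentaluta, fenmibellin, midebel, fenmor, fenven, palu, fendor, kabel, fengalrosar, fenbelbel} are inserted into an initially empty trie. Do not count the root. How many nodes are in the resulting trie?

105

For each word, the new-node count is its length minus the longest prefix already in the trie:
  "fendetor" → 8 new (f, e, n, d, e, t, o, r)
  "fentorsarven" → prefix "fen" already present; 9 new (t, o, r, s, a, r, v, e, n)
  "fendorlumor" → prefix "fend" already present; 7 new (o, r, l, u, m, o, r)
  "dorsorun" → 8 new (d, o, r, s, o, r, u, n)
  "fenvifenso" → prefix "fen" already present; 7 new (v, i, f, e, n, s, o)
  "fenpa" → prefix "fen" already present; 2 new (p, a)
  "fenviro" → prefix "fenvi" already present; 2 new (r, o)
  "fentataven" → prefix "fent" already present; 6 new (a, t, a, v, e, n)
  "fenlinlu" → prefix "fen" already present; 5 new (l, i, n, l, u)
  "fenlinpagal" → prefix "fenlin" already present; 5 new (p, a, g, a, l)
  "fentaluta" → prefix "fenta" already present; 4 new (l, u, t, a)
  "fenmibellin" → prefix "fen" already present; 8 new (m, i, b, e, l, l, i, n)
  "midebel" → 7 new (m, i, d, e, b, e, l)
  "fenmor" → prefix "fenm" already present; 2 new (o, r)
  "fenven" → prefix "fenv" already present; 2 new (e, n)
  "palu" → 4 new (p, a, l, u)
  "fendor" → prefix "fendor" already present; 0 new (none)
  "kabel" → 5 new (k, a, b, e, l)
  "fengalrosar" → prefix "fen" already present; 8 new (g, a, l, r, o, s, a, r)
  "fenbelbel" → prefix "fen" already present; 6 new (b, e, l, b, e, l)
Total nodes = 8 + 9 + 7 + 8 + 7 + 2 + 2 + 6 + 5 + 5 + 4 + 8 + 7 + 2 + 2 + 4 + 0 + 5 + 8 + 6 = 105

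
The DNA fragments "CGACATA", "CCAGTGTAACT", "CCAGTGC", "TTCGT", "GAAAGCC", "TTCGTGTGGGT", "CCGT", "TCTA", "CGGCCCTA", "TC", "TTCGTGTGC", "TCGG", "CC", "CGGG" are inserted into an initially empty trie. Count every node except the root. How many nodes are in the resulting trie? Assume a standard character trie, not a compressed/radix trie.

Count nodes per top-level branch (shared prefixes stored once):
  'C'-branch (CC, CCAGTGC, CCAGTGTAACT, CCGT, CGACATA, CGGCCCTA, CGGG): 27 nodes
  'G'-branch (GAAAGCC): 7 nodes
  'T'-branch (TC, TCGG, TCTA, TTCGT, TTCGTGTGC, TTCGTGTGGGT): 17 nodes
Sum: 51

51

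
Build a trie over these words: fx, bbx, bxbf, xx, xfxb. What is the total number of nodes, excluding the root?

Trace insertions, counting only characters that open a new branch:
  "fx" → 2 new (f, x)
  "bbx" → 3 new (b, b, x)
  "bxbf" → prefix "b" already present; 3 new (x, b, f)
  "xx" → 2 new (x, x)
  "xfxb" → prefix "x" already present; 3 new (f, x, b)
Total nodes = 2 + 3 + 3 + 2 + 3 = 13

13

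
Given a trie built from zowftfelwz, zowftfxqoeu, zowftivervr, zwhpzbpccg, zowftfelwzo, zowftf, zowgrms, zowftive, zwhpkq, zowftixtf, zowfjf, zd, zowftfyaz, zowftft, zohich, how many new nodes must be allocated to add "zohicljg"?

The longest prefix of "zohicljg" already in the trie is "zohic" (length 5).
Each of the 3 remaining characters creates one node.

3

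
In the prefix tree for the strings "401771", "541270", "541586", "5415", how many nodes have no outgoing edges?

3

A leaf is a node with no children — equivalently, the end of a word that is not a proper prefix of any other stored word.
Those words: "401771", "541270", "541586"
Leaf count: 3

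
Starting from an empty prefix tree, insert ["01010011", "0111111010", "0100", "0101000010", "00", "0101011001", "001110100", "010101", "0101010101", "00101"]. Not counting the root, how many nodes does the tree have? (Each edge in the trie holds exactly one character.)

40

Insert word by word; a character creates a node only if that edge doesn't already exist:
  "01010011" → 8 new (0, 1, 0, 1, 0, 0, 1, 1)
  "0111111010" → prefix "01" already present; 8 new (1, 1, 1, 1, 1, 0, 1, 0)
  "0100" → prefix "010" already present; 1 new (0)
  "0101000010" → prefix "010100" already present; 4 new (0, 0, 1, 0)
  "00" → prefix "0" already present; 1 new (0)
  "0101011001" → prefix "01010" already present; 5 new (1, 1, 0, 0, 1)
  "001110100" → prefix "00" already present; 7 new (1, 1, 1, 0, 1, 0, 0)
  "010101" → prefix "010101" already present; 0 new (none)
  "0101010101" → prefix "010101" already present; 4 new (0, 1, 0, 1)
  "00101" → prefix "001" already present; 2 new (0, 1)
Total nodes = 8 + 8 + 1 + 4 + 1 + 5 + 7 + 0 + 4 + 2 = 40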